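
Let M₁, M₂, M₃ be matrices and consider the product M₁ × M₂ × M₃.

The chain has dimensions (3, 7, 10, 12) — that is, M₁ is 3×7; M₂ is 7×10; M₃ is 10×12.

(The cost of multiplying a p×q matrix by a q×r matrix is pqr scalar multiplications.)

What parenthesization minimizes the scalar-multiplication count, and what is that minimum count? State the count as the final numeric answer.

570

(M₁ × (M₂ × M₃)): cost 1092.
((M₁ × M₂) × M₃): cost 570.
Optimal: ((M₁ × M₂) × M₃) with cost 570.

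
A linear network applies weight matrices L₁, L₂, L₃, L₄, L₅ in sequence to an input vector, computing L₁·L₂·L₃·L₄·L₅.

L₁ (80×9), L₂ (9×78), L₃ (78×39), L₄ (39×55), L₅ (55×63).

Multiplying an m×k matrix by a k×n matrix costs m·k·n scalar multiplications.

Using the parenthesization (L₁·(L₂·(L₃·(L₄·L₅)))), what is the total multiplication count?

416367

(L₄·L₅): 39×55 by 55×63 → 39×63, cost 39·55·63 = 135135
(L₃·(L₄·L₅)): 78×39 by 39×63 → 78×63, cost 78·39·63 = 191646; cumulative 326781
(L₂·(L₃·(L₄·L₅))): 9×78 by 78×63 → 9×63, cost 9·78·63 = 44226; cumulative 371007
(L₁·(L₂·(L₃·(L₄·L₅)))): 80×9 by 9×63 → 80×63, cost 80·9·63 = 45360; cumulative 416367
Total: 416367 scalar multiplications.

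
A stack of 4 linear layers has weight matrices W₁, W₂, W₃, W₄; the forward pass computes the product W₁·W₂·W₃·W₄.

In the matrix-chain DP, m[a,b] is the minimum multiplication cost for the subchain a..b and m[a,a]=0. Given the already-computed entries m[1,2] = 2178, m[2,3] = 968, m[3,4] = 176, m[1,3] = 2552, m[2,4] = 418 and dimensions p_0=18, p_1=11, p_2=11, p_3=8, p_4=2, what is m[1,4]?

m[1,4] = min over k∈[1,3] of m[1,k]+m[k+1,4]+p_{0}·p_k·p_{4}.
k=1: 0 + 418 + 18·11·2 = 814; k=2: 2178 + 176 + 18·11·2 = 2750; k=3: 2552 + 0 + 18·8·2 = 2840.
Minimum: 814 at k=1.

814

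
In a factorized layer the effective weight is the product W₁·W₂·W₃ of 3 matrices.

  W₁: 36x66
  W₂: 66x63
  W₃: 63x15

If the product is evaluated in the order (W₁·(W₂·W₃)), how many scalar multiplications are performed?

(W₂·W₃): 66×63 by 63×15 → 66×15, cost 66·63·15 = 62370
(W₁·(W₂·W₃)): 36×66 by 66×15 → 36×15, cost 36·66·15 = 35640; cumulative 98010
Total: 98010 scalar multiplications.

98010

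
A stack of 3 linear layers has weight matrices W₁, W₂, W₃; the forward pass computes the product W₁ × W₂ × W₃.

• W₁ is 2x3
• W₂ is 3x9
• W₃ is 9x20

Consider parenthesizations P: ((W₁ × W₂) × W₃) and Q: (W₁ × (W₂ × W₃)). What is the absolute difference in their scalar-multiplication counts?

Order P = ((W₁ × W₂) × W₃): (W₁ × W₂): 2×3 by 3×9 → 2×9, cost 2·3·9 = 54; ((W₁ × W₂) × W₃): 2×9 by 9×20 → 2×20, cost 2·9·20 = 360; cumulative 414. Total 414.
Order Q = (W₁ × (W₂ × W₃)): (W₂ × W₃): 3×9 by 9×20 → 3×20, cost 3·9·20 = 540; (W₁ × (W₂ × W₃)): 2×3 by 3×20 → 2×20, cost 2·3·20 = 120; cumulative 660. Total 660.
Difference: |414 − 660| = 246.

246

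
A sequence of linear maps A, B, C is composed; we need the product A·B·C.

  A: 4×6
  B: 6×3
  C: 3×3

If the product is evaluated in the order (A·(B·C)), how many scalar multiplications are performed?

(B·C): 6×3 by 3×3 → 6×3, cost 6·3·3 = 54
(A·(B·C)): 4×6 by 6×3 → 4×3, cost 4·6·3 = 72; cumulative 126
Total: 126 scalar multiplications.

126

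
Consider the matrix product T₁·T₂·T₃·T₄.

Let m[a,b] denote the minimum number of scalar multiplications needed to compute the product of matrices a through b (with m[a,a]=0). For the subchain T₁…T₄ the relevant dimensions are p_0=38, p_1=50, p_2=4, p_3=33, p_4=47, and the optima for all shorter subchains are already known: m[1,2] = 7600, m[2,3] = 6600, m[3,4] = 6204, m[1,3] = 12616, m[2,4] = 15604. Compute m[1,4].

m[1,4] = min over k∈[1,3] of m[1,k]+m[k+1,4]+p_{0}·p_k·p_{4}.
k=1: 0 + 15604 + 38·50·47 = 104904; k=2: 7600 + 6204 + 38·4·47 = 20948; k=3: 12616 + 0 + 38·33·47 = 71554.
Minimum: 20948 at k=2.

20948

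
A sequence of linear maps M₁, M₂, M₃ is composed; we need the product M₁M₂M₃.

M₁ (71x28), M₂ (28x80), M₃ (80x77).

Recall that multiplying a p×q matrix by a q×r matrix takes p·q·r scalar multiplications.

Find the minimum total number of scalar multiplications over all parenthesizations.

Order (M₁(M₂M₃)): (M₂M₃): 28×80 by 80×77 → 28×77, cost 28·80·77 = 172480; (M₁(M₂M₃)): 71×28 by 28×77 → 71×77, cost 71·28·77 = 153076; cumulative 325556. Total 325556.
Order ((M₁M₂)M₃): (M₁M₂): 71×28 by 28×80 → 71×80, cost 71·28·80 = 159040; ((M₁M₂)M₃): 71×80 by 80×77 → 71×77, cost 71·80·77 = 437360; cumulative 596400. Total 596400.
Minimum: 325556.

325556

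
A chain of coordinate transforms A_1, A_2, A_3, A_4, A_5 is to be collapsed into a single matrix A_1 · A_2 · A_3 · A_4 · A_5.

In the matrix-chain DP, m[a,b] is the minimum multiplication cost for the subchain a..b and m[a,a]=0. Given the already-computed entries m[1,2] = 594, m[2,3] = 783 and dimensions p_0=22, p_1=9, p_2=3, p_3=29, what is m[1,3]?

m[1,3] = min over k∈[1,2] of m[1,k]+m[k+1,3]+p_{0}·p_k·p_{3}.
k=1: 0 + 783 + 22·9·29 = 6525; k=2: 594 + 0 + 22·3·29 = 2508.
Minimum: 2508 at k=2.

2508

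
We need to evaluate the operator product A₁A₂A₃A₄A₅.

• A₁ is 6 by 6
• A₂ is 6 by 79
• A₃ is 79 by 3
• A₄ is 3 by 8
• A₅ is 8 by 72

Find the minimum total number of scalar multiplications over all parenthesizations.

Adjacent pairs: A₁A₂ = 6·6·79 = 2844; A₂A₃ = 6·79·3 = 1422; A₃A₄ = 79·3·8 = 1896; A₄A₅ = 3·8·72 = 1728.
Length 3: A₁..A₃: k=1: 0+1422+6·6·3=1530; k=2: 2844+0+6·79·3=4266 → min 1530 | A₂..A₄: k=2: 0+1896+6·79·8=5688; k=3: 1422+0+6·3·8=1566 → min 1566 | A₃..A₅: k=3: 0+1728+79·3·72=18792; k=4: 1896+0+79·8·72=47400 → min 18792.
Length 4: A₁..A₄: k=1: 0+1566+6·6·8=1854; k=2: 2844+1896+6·79·8=8532; k=3: 1530+0+6·3·8=1674 → min 1674 | A₂..A₅: k=2: 0+18792+6·79·72=52920; k=3: 1422+1728+6·3·72=4446; k=4: 1566+0+6·8·72=5022 → min 4446.
Length 5: A₁..A₅: k=1: 0+4446+6·6·72=7038; k=2: 2844+18792+6·79·72=55764; k=3: 1530+1728+6·3·72=4554; k=4: 1674+0+6·8·72=5130 → min 4554.
Optimal order: ((A₁(A₂A₃))(A₄A₅)) with cost 4554.

4554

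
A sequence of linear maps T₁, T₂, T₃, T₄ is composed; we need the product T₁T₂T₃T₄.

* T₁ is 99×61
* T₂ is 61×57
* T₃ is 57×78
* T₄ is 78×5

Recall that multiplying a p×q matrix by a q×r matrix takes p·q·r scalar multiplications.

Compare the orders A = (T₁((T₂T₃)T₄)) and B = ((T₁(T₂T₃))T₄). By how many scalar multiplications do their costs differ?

Order A = (T₁((T₂T₃)T₄)): (T₂T₃): 61×57 by 57×78 → 61×78, cost 61·57·78 = 271206; ((T₂T₃)T₄): 61×78 by 78×5 → 61×5, cost 61·78·5 = 23790; cumulative 294996; (T₁((T₂T₃)T₄)): 99×61 by 61×5 → 99×5, cost 99·61·5 = 30195; cumulative 325191. Total 325191.
Order B = ((T₁(T₂T₃))T₄): (T₂T₃): 61×57 by 57×78 → 61×78, cost 61·57·78 = 271206; (T₁(T₂T₃)): 99×61 by 61×78 → 99×78, cost 99·61·78 = 471042; cumulative 742248; ((T₁(T₂T₃))T₄): 99×78 by 78×5 → 99×5, cost 99·78·5 = 38610; cumulative 780858. Total 780858.
Difference: |325191 − 780858| = 455667.

455667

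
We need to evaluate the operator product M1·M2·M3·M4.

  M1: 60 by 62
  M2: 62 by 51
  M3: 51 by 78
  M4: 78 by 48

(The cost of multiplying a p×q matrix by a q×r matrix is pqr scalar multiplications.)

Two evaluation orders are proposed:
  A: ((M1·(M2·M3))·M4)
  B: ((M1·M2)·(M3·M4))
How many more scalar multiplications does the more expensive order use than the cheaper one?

Order A = ((M1·(M2·M3))·M4): (M2·M3): 62×51 by 51×78 → 62×78, cost 62·51·78 = 246636; (M1·(M2·M3)): 60×62 by 62×78 → 60×78, cost 60·62·78 = 290160; cumulative 536796; ((M1·(M2·M3))·M4): 60×78 by 78×48 → 60×48, cost 60·78·48 = 224640; cumulative 761436. Total 761436.
Order B = ((M1·M2)·(M3·M4)): (M1·M2): 60×62 by 62×51 → 60×51, cost 60·62·51 = 189720; (M3·M4): 51×78 by 78×48 → 51×48, cost 51·78·48 = 190944; ((M1·M2)·(M3·M4)): 60×51 by 51×48 → 60×48, cost 60·51·48 = 146880; cumulative 527544. Total 527544.
Difference: |761436 − 527544| = 233892.

233892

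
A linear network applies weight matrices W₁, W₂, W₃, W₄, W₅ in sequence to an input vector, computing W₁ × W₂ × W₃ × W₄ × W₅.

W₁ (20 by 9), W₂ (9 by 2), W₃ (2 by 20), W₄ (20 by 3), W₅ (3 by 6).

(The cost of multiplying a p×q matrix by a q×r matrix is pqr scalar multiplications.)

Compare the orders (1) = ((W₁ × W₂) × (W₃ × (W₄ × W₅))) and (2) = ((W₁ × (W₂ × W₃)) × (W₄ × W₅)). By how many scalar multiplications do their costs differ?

Order (1) = ((W₁ × W₂) × (W₃ × (W₄ × W₅))): (W₁ × W₂): 20×9 by 9×2 → 20×2, cost 20·9·2 = 360; (W₄ × W₅): 20×3 by 3×6 → 20×6, cost 20·3·6 = 360; (W₃ × (W₄ × W₅)): 2×20 by 20×6 → 2×6, cost 2·20·6 = 240; cumulative 600; ((W₁ × W₂) × (W₃ × (W₄ × W₅))): 20×2 by 2×6 → 20×6, cost 20·2·6 = 240; cumulative 1200. Total 1200.
Order (2) = ((W₁ × (W₂ × W₃)) × (W₄ × W₅)): (W₂ × W₃): 9×2 by 2×20 → 9×20, cost 9·2·20 = 360; (W₁ × (W₂ × W₃)): 20×9 by 9×20 → 20×20, cost 20·9·20 = 3600; cumulative 3960; (W₄ × W₅): 20×3 by 3×6 → 20×6, cost 20·3·6 = 360; ((W₁ × (W₂ × W₃)) × (W₄ × W₅)): 20×20 by 20×6 → 20×6, cost 20·20·6 = 2400; cumulative 6720. Total 6720.
Difference: |1200 − 6720| = 5520.

5520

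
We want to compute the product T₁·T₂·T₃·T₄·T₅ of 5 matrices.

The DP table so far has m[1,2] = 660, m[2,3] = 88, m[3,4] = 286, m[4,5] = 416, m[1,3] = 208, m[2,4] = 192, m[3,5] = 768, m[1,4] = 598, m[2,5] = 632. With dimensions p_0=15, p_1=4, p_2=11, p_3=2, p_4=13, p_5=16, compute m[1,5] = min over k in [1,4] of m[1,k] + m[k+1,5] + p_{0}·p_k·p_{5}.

1104

m[1,5] = min over k∈[1,4] of m[1,k]+m[k+1,5]+p_{0}·p_k·p_{5}.
k=1: 0 + 632 + 15·4·16 = 1592; k=2: 660 + 768 + 15·11·16 = 4068; k=3: 208 + 416 + 15·2·16 = 1104; k=4: 598 + 0 + 15·13·16 = 3718.
Minimum: 1104 at k=3.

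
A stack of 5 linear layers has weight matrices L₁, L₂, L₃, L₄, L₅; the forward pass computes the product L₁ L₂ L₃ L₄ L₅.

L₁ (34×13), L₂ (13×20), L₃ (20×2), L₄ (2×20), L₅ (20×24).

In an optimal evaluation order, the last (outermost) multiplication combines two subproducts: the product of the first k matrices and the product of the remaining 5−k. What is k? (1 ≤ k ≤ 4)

3

Adjacent pairs: L₁L₂ = 34·13·20 = 8840; L₂L₃ = 13·20·2 = 520; L₃L₄ = 20·2·20 = 800; L₄L₅ = 2·20·24 = 960.
Length 3: L₁..L₃: k=1: 0+520+34·13·2=1404; k=2: 8840+0+34·20·2=10200 → min 1404 | L₂..L₄: k=2: 0+800+13·20·20=6000; k=3: 520+0+13·2·20=1040 → min 1040 | L₃..L₅: k=3: 0+960+20·2·24=1920; k=4: 800+0+20·20·24=10400 → min 1920.
Length 4: L₁..L₄: k=1: 0+1040+34·13·20=9880; k=2: 8840+800+34·20·20=23240; k=3: 1404+0+34·2·20=2764 → min 2764 | L₂..L₅: k=2: 0+1920+13·20·24=8160; k=3: 520+960+13·2·24=2104; k=4: 1040+0+13·20·24=7280 → min 2104.
Top-level splits: k=1: (L₁..L₁)·(L₂..L₅) → 0+2104+34·13·24 = 12712; k=2: (L₁..L₂)·(L₃..L₅) → 8840+1920+34·20·24 = 27080; k=3: (L₁..L₃)·(L₄..L₅) → 1404+960+34·2·24 = 3996; k=4: (L₁..L₄)·(L₅..L₅) → 2764+0+34·20·24 = 19084.
Best split is after L₃, i.e. k = 3.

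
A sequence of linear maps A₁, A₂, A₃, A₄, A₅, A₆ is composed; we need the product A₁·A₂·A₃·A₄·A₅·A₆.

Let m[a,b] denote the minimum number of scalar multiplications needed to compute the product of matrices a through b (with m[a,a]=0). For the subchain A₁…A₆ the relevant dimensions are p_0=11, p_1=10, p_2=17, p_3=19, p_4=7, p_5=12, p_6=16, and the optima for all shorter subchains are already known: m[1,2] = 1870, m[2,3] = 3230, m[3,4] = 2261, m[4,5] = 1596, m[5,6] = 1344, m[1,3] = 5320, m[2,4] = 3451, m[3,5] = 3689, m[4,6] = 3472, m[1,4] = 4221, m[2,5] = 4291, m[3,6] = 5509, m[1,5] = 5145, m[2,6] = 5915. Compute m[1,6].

m[1,6] = min over k∈[1,5] of m[1,k]+m[k+1,6]+p_{0}·p_k·p_{6}.
k=1: 0 + 5915 + 11·10·16 = 7675; k=2: 1870 + 5509 + 11·17·16 = 10371; k=3: 5320 + 3472 + 11·19·16 = 12136; k=4: 4221 + 1344 + 11·7·16 = 6797; k=5: 5145 + 0 + 11·12·16 = 7257.
Minimum: 6797 at k=4.

6797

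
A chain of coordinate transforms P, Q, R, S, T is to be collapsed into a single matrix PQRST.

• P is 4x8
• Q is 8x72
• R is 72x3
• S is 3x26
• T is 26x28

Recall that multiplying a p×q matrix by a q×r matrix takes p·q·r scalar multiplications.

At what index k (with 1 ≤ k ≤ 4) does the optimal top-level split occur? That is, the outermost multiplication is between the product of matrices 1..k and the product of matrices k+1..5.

3

Adjacent pairs: PQ = 4·8·72 = 2304; QR = 8·72·3 = 1728; RS = 72·3·26 = 5616; ST = 3·26·28 = 2184.
Length 3: P..R: k=1: 0+1728+4·8·3=1824; k=2: 2304+0+4·72·3=3168 → min 1824 | Q..S: k=2: 0+5616+8·72·26=20592; k=3: 1728+0+8·3·26=2352 → min 2352 | R..T: k=3: 0+2184+72·3·28=8232; k=4: 5616+0+72·26·28=58032 → min 8232.
Length 4: P..S: k=1: 0+2352+4·8·26=3184; k=2: 2304+5616+4·72·26=15408; k=3: 1824+0+4·3·26=2136 → min 2136 | Q..T: k=2: 0+8232+8·72·28=24360; k=3: 1728+2184+8·3·28=4584; k=4: 2352+0+8·26·28=8176 → min 4584.
Top-level splits: k=1: (P..P)·(Q..T) → 0+4584+4·8·28 = 5480; k=2: (P..Q)·(R..T) → 2304+8232+4·72·28 = 18600; k=3: (P..R)·(S..T) → 1824+2184+4·3·28 = 4344; k=4: (P..S)·(T..T) → 2136+0+4·26·28 = 5048.
Best split is after R, i.e. k = 3.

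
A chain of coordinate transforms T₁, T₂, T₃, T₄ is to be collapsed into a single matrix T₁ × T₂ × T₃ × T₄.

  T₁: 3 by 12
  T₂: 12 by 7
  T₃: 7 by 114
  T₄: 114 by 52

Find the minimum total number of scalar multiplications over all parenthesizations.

20430

Adjacent pairs: T₁T₂ = 3·12·7 = 252; T₂T₃ = 12·7·114 = 9576; T₃T₄ = 7·114·52 = 41496.
Length 3: T₁..T₃: k=1: 0+9576+3·12·114=13680; k=2: 252+0+3·7·114=2646 → min 2646 | T₂..T₄: k=2: 0+41496+12·7·52=45864; k=3: 9576+0+12·114·52=80712 → min 45864.
Length 4: T₁..T₄: k=1: 0+45864+3·12·52=47736; k=2: 252+41496+3·7·52=42840; k=3: 2646+0+3·114·52=20430 → min 20430.
Optimal order: (((T₁ × T₂) × T₃) × T₄) with cost 20430.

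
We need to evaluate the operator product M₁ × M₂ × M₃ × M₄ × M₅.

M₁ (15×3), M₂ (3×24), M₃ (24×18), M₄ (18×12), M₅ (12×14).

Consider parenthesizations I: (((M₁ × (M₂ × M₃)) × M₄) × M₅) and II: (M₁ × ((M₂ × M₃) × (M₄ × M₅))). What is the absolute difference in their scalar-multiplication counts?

2160

Order I = (((M₁ × (M₂ × M₃)) × M₄) × M₅): (M₂ × M₃): 3×24 by 24×18 → 3×18, cost 3·24·18 = 1296; (M₁ × (M₂ × M₃)): 15×3 by 3×18 → 15×18, cost 15·3·18 = 810; cumulative 2106; ((M₁ × (M₂ × M₃)) × M₄): 15×18 by 18×12 → 15×12, cost 15·18·12 = 3240; cumulative 5346; (((M₁ × (M₂ × M₃)) × M₄) × M₅): 15×12 by 12×14 → 15×14, cost 15·12·14 = 2520; cumulative 7866. Total 7866.
Order II = (M₁ × ((M₂ × M₃) × (M₄ × M₅))): (M₂ × M₃): 3×24 by 24×18 → 3×18, cost 3·24·18 = 1296; (M₄ × M₅): 18×12 by 12×14 → 18×14, cost 18·12·14 = 3024; ((M₂ × M₃) × (M₄ × M₅)): 3×18 by 18×14 → 3×14, cost 3·18·14 = 756; cumulative 5076; (M₁ × ((M₂ × M₃) × (M₄ × M₅))): 15×3 by 3×14 → 15×14, cost 15·3·14 = 630; cumulative 5706. Total 5706.
Difference: |7866 − 5706| = 2160.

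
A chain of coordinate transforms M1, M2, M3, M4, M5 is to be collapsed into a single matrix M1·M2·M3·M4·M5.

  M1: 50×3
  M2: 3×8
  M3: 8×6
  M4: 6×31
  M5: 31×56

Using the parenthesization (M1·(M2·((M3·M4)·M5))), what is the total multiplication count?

25120

(M3·M4): 8×6 by 6×31 → 8×31, cost 8·6·31 = 1488
((M3·M4)·M5): 8×31 by 31×56 → 8×56, cost 8·31·56 = 13888; cumulative 15376
(M2·((M3·M4)·M5)): 3×8 by 8×56 → 3×56, cost 3·8·56 = 1344; cumulative 16720
(M1·(M2·((M3·M4)·M5))): 50×3 by 3×56 → 50×56, cost 50·3·56 = 8400; cumulative 25120
Total: 25120 scalar multiplications.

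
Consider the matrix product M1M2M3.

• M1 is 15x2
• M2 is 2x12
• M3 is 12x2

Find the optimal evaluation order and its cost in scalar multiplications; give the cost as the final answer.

108

(M1(M2M3)): cost 108.
((M1M2)M3): cost 720.
Optimal: (M1(M2M3)) with cost 108.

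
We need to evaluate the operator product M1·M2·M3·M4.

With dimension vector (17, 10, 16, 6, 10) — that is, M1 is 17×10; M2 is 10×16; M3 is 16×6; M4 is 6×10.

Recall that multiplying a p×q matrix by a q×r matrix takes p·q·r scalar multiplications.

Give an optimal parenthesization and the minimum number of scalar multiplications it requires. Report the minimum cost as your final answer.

Adjacent pairs: M1M2 = 17·10·16 = 2720; M2M3 = 10·16·6 = 960; M3M4 = 16·6·10 = 960.
Length 3: M1..M3: k=1: 0+960+17·10·6=1980; k=2: 2720+0+17·16·6=4352 → min 1980 | M2..M4: k=2: 0+960+10·16·10=2560; k=3: 960+0+10·6·10=1560 → min 1560.
Length 4: M1..M4: k=1: 0+1560+17·10·10=3260; k=2: 2720+960+17·16·10=6400; k=3: 1980+0+17·6·10=3000 → min 3000.
Optimal parenthesization: ((M1·(M2·M3))·M4) with cost 3000.

3000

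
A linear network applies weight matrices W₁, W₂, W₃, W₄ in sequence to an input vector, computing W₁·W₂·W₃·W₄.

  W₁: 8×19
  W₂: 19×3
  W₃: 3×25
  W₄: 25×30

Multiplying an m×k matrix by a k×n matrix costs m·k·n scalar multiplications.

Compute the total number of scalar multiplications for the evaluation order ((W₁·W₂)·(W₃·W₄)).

3426

(W₁·W₂): 8×19 by 19×3 → 8×3, cost 8·19·3 = 456
(W₃·W₄): 3×25 by 25×30 → 3×30, cost 3·25·30 = 2250
((W₁·W₂)·(W₃·W₄)): 8×3 by 3×30 → 8×30, cost 8·3·30 = 720; cumulative 3426
Total: 3426 scalar multiplications.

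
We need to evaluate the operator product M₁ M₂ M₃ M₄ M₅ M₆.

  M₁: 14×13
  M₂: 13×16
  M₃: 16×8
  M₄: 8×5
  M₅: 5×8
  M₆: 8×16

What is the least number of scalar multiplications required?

Adjacent pairs: M₁M₂ = 14·13·16 = 2912; M₂M₃ = 13·16·8 = 1664; M₃M₄ = 16·8·5 = 640; M₄M₅ = 8·5·8 = 320; M₅M₆ = 5·8·16 = 640.
Length 3: M₁..M₃: k=1: 0+1664+14·13·8=3120; k=2: 2912+0+14·16·8=4704 → min 3120 | M₂..M₄: k=2: 0+640+13·16·5=1680; k=3: 1664+0+13·8·5=2184 → min 1680 | M₃..M₅: k=3: 0+320+16·8·8=1344; k=4: 640+0+16·5·8=1280 → min 1280 | M₄..M₆: k=4: 0+640+8·5·16=1280; k=5: 320+0+8·8·16=1344 → min 1280.
Length 4: M₁..M₄: k=1: 0+1680+14·13·5=2590; k=2: 2912+640+14·16·5=4672; k=3: 3120+0+14·8·5=3680 → min 2590 | M₂..M₅: k=2: 0+1280+13·16·8=2944; k=3: 1664+320+13·8·8=2816; k=4: 1680+0+13·5·8=2200 → min 2200 | M₃..M₆: k=3: 0+1280+16·8·16=3328; k=4: 640+640+16·5·16=2560; k=5: 1280+0+16·8·16=3328 → min 2560.
Length 5: M₁..M₅: k=1: 0+2200+14·13·8=3656; k=2: 2912+1280+14·16·8=5984; k=3: 3120+320+14·8·8=4336; k=4: 2590+0+14·5·8=3150 → min 3150 | M₂..M₆: k=2: 0+2560+13·16·16=5888; k=3: 1664+1280+13·8·16=4608; k=4: 1680+640+13·5·16=3360; k=5: 2200+0+13·8·16=3864 → min 3360.
Length 6: M₁..M₆: k=1: 0+3360+14·13·16=6272; k=2: 2912+2560+14·16·16=9056; k=3: 3120+1280+14·8·16=6192; k=4: 2590+640+14·5·16=4350; k=5: 3150+0+14·8·16=4942 → min 4350.
Optimal order: ((M₁ (M₂ (M₃ M₄))) (M₅ M₆)) with cost 4350.

4350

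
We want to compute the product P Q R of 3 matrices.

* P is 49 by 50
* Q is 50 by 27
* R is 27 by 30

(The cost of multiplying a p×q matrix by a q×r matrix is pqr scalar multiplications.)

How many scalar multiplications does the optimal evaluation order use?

Order (P (Q R)): (Q R): 50×27 by 27×30 → 50×30, cost 50·27·30 = 40500; (P (Q R)): 49×50 by 50×30 → 49×30, cost 49·50·30 = 73500; cumulative 114000. Total 114000.
Order ((P Q) R): (P Q): 49×50 by 50×27 → 49×27, cost 49·50·27 = 66150; ((P Q) R): 49×27 by 27×30 → 49×30, cost 49·27·30 = 39690; cumulative 105840. Total 105840.
Minimum: 105840.

105840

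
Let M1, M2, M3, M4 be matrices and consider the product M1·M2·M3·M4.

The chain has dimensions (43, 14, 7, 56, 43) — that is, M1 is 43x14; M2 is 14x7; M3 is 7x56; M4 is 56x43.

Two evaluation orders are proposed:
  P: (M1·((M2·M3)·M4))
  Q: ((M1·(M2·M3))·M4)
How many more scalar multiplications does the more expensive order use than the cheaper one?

77658

Order P = (M1·((M2·M3)·M4)): (M2·M3): 14×7 by 7×56 → 14×56, cost 14·7·56 = 5488; ((M2·M3)·M4): 14×56 by 56×43 → 14×43, cost 14·56·43 = 33712; cumulative 39200; (M1·((M2·M3)·M4)): 43×14 by 14×43 → 43×43, cost 43·14·43 = 25886; cumulative 65086. Total 65086.
Order Q = ((M1·(M2·M3))·M4): (M2·M3): 14×7 by 7×56 → 14×56, cost 14·7·56 = 5488; (M1·(M2·M3)): 43×14 by 14×56 → 43×56, cost 43·14·56 = 33712; cumulative 39200; ((M1·(M2·M3))·M4): 43×56 by 56×43 → 43×43, cost 43·56·43 = 103544; cumulative 142744. Total 142744.
Difference: |65086 − 142744| = 77658.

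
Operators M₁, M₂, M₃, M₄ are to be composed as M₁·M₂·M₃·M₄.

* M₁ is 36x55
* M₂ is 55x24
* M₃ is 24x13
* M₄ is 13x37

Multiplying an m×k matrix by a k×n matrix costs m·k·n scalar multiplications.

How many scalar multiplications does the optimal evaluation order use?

60216

Adjacent pairs: M₁M₂ = 36·55·24 = 47520; M₂M₃ = 55·24·13 = 17160; M₃M₄ = 24·13·37 = 11544.
Length 3: M₁..M₃: k=1: 0+17160+36·55·13=42900; k=2: 47520+0+36·24·13=58752 → min 42900 | M₂..M₄: k=2: 0+11544+55·24·37=60384; k=3: 17160+0+55·13·37=43615 → min 43615.
Length 4: M₁..M₄: k=1: 0+43615+36·55·37=116875; k=2: 47520+11544+36·24·37=91032; k=3: 42900+0+36·13·37=60216 → min 60216.
Optimal order: ((M₁·(M₂·M₃))·M₄) with cost 60216.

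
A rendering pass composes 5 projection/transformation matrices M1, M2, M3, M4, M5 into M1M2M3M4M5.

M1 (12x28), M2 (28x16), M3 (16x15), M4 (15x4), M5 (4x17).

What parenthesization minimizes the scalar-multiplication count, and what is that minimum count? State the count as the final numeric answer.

4912

Adjacent pairs: M1M2 = 12·28·16 = 5376; M2M3 = 28·16·15 = 6720; M3M4 = 16·15·4 = 960; M4M5 = 15·4·17 = 1020.
Length 3: M1..M3: k=1: 0+6720+12·28·15=11760; k=2: 5376+0+12·16·15=8256 → min 8256 | M2..M4: k=2: 0+960+28·16·4=2752; k=3: 6720+0+28·15·4=8400 → min 2752 | M3..M5: k=3: 0+1020+16·15·17=5100; k=4: 960+0+16·4·17=2048 → min 2048.
Length 4: M1..M4: k=1: 0+2752+12·28·4=4096; k=2: 5376+960+12·16·4=7104; k=3: 8256+0+12·15·4=8976 → min 4096 | M2..M5: k=2: 0+2048+28·16·17=9664; k=3: 6720+1020+28·15·17=14880; k=4: 2752+0+28·4·17=4656 → min 4656.
Length 5: M1..M5: k=1: 0+4656+12·28·17=10368; k=2: 5376+2048+12·16·17=10688; k=3: 8256+1020+12·15·17=12336; k=4: 4096+0+12·4·17=4912 → min 4912.
Optimal parenthesization: ((M1(M2(M3M4)))M5) with cost 4912.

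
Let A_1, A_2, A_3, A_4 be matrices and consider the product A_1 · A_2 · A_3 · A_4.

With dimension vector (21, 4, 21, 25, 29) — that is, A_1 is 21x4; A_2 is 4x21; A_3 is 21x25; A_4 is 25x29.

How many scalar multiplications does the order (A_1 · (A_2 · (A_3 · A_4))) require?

20097

(A_3 · A_4): 21×25 by 25×29 → 21×29, cost 21·25·29 = 15225
(A_2 · (A_3 · A_4)): 4×21 by 21×29 → 4×29, cost 4·21·29 = 2436; cumulative 17661
(A_1 · (A_2 · (A_3 · A_4))): 21×4 by 4×29 → 21×29, cost 21·4·29 = 2436; cumulative 20097
Total: 20097 scalar multiplications.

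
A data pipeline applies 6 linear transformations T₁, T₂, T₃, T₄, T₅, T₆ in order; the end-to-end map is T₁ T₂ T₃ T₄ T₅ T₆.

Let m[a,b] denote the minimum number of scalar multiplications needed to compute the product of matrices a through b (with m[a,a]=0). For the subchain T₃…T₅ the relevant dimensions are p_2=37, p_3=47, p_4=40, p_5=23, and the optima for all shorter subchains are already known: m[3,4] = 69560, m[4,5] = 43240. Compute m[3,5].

83237

m[3,5] = min over k∈[3,4] of m[3,k]+m[k+1,5]+p_{2}·p_k·p_{5}.
k=3: 0 + 43240 + 37·47·23 = 83237; k=4: 69560 + 0 + 37·40·23 = 103600.
Minimum: 83237 at k=3.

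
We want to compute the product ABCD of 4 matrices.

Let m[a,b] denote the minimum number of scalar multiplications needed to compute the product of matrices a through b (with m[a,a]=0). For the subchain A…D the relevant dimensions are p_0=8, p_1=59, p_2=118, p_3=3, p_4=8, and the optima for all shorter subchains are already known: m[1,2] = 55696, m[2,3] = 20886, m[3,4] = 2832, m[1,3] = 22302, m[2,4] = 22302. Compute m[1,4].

m[1,4] = min over k∈[1,3] of m[1,k]+m[k+1,4]+p_{0}·p_k·p_{4}.
k=1: 0 + 22302 + 8·59·8 = 26078; k=2: 55696 + 2832 + 8·118·8 = 66080; k=3: 22302 + 0 + 8·3·8 = 22494.
Minimum: 22494 at k=3.

22494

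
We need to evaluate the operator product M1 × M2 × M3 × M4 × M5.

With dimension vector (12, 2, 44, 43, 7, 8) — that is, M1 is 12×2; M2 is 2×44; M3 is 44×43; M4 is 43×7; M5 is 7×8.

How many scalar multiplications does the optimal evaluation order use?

4690

Adjacent pairs: M1M2 = 12·2·44 = 1056; M2M3 = 2·44·43 = 3784; M3M4 = 44·43·7 = 13244; M4M5 = 43·7·8 = 2408.
Length 3: M1..M3: k=1: 0+3784+12·2·43=4816; k=2: 1056+0+12·44·43=23760 → min 4816 | M2..M4: k=2: 0+13244+2·44·7=13860; k=3: 3784+0+2·43·7=4386 → min 4386 | M3..M5: k=3: 0+2408+44·43·8=17544; k=4: 13244+0+44·7·8=15708 → min 15708.
Length 4: M1..M4: k=1: 0+4386+12·2·7=4554; k=2: 1056+13244+12·44·7=17996; k=3: 4816+0+12·43·7=8428 → min 4554 | M2..M5: k=2: 0+15708+2·44·8=16412; k=3: 3784+2408+2·43·8=6880; k=4: 4386+0+2·7·8=4498 → min 4498.
Length 5: M1..M5: k=1: 0+4498+12·2·8=4690; k=2: 1056+15708+12·44·8=20988; k=3: 4816+2408+12·43·8=11352; k=4: 4554+0+12·7·8=5226 → min 4690.
Optimal order: (M1 × (((M2 × M3) × M4) × M5)) with cost 4690.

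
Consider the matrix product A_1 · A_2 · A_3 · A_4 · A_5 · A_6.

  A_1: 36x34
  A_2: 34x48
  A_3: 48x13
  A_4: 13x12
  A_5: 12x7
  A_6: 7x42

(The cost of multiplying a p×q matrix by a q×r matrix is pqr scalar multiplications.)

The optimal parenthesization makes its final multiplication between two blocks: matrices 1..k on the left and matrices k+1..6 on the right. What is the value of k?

5

Adjacent pairs: A_1A_2 = 36·34·48 = 58752; A_2A_3 = 34·48·13 = 21216; A_3A_4 = 48·13·12 = 7488; A_4A_5 = 13·12·7 = 1092; A_5A_6 = 12·7·42 = 3528.
Length 3: A_1..A_3: k=1: 0+21216+36·34·13=37128; k=2: 58752+0+36·48·13=81216 → min 37128 | A_2..A_4: k=2: 0+7488+34·48·12=27072; k=3: 21216+0+34·13·12=26520 → min 26520 | A_3..A_5: k=3: 0+1092+48·13·7=5460; k=4: 7488+0+48·12·7=11520 → min 5460 | A_4..A_6: k=4: 0+3528+13·12·42=10080; k=5: 1092+0+13·7·42=4914 → min 4914.
Length 4: A_1..A_4: k=1: 0+26520+36·34·12=41208; k=2: 58752+7488+36·48·12=86976; k=3: 37128+0+36·13·12=42744 → min 41208 | A_2..A_5: k=2: 0+5460+34·48·7=16884; k=3: 21216+1092+34·13·7=25402; k=4: 26520+0+34·12·7=29376 → min 16884 | A_3..A_6: k=3: 0+4914+48·13·42=31122; k=4: 7488+3528+48·12·42=35208; k=5: 5460+0+48·7·42=19572 → min 19572.
Length 5: A_1..A_5: k=1: 0+16884+36·34·7=25452; k=2: 58752+5460+36·48·7=76308; k=3: 37128+1092+36·13·7=41496; k=4: 41208+0+36·12·7=44232 → min 25452 | A_2..A_6: k=2: 0+19572+34·48·42=88116; k=3: 21216+4914+34·13·42=44694; k=4: 26520+3528+34·12·42=47184; k=5: 16884+0+34·7·42=26880 → min 26880.
Top-level splits: k=1: (A_1..A_1)·(A_2..A_6) → 0+26880+36·34·42 = 78288; k=2: (A_1..A_2)·(A_3..A_6) → 58752+19572+36·48·42 = 150900; k=3: (A_1..A_3)·(A_4..A_6) → 37128+4914+36·13·42 = 61698; k=4: (A_1..A_4)·(A_5..A_6) → 41208+3528+36·12·42 = 62880; k=5: (A_1..A_5)·(A_6..A_6) → 25452+0+36·7·42 = 36036.
Best split is after A_5, i.e. k = 5.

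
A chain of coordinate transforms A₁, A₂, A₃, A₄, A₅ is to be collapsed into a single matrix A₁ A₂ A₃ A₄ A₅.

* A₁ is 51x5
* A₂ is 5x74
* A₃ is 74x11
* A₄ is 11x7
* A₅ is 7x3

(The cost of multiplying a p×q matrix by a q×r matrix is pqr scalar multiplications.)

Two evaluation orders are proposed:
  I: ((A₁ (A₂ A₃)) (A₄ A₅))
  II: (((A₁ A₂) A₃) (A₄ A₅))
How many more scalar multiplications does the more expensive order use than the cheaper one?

53509

Order I = ((A₁ (A₂ A₃)) (A₄ A₅)): (A₂ A₃): 5×74 by 74×11 → 5×11, cost 5·74·11 = 4070; (A₁ (A₂ A₃)): 51×5 by 5×11 → 51×11, cost 51·5·11 = 2805; cumulative 6875; (A₄ A₅): 11×7 by 7×3 → 11×3, cost 11·7·3 = 231; ((A₁ (A₂ A₃)) (A₄ A₅)): 51×11 by 11×3 → 51×3, cost 51·11·3 = 1683; cumulative 8789. Total 8789.
Order II = (((A₁ A₂) A₃) (A₄ A₅)): (A₁ A₂): 51×5 by 5×74 → 51×74, cost 51·5·74 = 18870; ((A₁ A₂) A₃): 51×74 by 74×11 → 51×11, cost 51·74·11 = 41514; cumulative 60384; (A₄ A₅): 11×7 by 7×3 → 11×3, cost 11·7·3 = 231; (((A₁ A₂) A₃) (A₄ A₅)): 51×11 by 11×3 → 51×3, cost 51·11·3 = 1683; cumulative 62298. Total 62298.
Difference: |8789 − 62298| = 53509.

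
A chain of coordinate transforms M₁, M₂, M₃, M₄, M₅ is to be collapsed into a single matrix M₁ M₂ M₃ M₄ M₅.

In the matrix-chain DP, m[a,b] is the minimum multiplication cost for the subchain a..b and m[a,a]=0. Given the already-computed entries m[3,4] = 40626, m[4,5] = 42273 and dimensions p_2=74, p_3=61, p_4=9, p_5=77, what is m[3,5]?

m[3,5] = min over k∈[3,4] of m[3,k]+m[k+1,5]+p_{2}·p_k·p_{5}.
k=3: 0 + 42273 + 74·61·77 = 389851; k=4: 40626 + 0 + 74·9·77 = 91908.
Minimum: 91908 at k=4.

91908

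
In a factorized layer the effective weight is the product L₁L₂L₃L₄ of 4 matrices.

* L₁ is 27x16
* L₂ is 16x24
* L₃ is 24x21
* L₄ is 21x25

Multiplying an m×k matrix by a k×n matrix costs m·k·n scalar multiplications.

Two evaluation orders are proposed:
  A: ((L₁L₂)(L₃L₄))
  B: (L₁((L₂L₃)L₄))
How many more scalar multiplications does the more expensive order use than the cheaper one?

11904

Order A = ((L₁L₂)(L₃L₄)): (L₁L₂): 27×16 by 16×24 → 27×24, cost 27·16·24 = 10368; (L₃L₄): 24×21 by 21×25 → 24×25, cost 24·21·25 = 12600; ((L₁L₂)(L₃L₄)): 27×24 by 24×25 → 27×25, cost 27·24·25 = 16200; cumulative 39168. Total 39168.
Order B = (L₁((L₂L₃)L₄)): (L₂L₃): 16×24 by 24×21 → 16×21, cost 16·24·21 = 8064; ((L₂L₃)L₄): 16×21 by 21×25 → 16×25, cost 16·21·25 = 8400; cumulative 16464; (L₁((L₂L₃)L₄)): 27×16 by 16×25 → 27×25, cost 27·16·25 = 10800; cumulative 27264. Total 27264.
Difference: |39168 − 27264| = 11904.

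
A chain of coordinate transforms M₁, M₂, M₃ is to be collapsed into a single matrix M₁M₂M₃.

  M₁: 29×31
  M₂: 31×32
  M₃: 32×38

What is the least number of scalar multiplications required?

64032

Order (M₁(M₂M₃)): (M₂M₃): 31×32 by 32×38 → 31×38, cost 31·32·38 = 37696; (M₁(M₂M₃)): 29×31 by 31×38 → 29×38, cost 29·31·38 = 34162; cumulative 71858. Total 71858.
Order ((M₁M₂)M₃): (M₁M₂): 29×31 by 31×32 → 29×32, cost 29·31·32 = 28768; ((M₁M₂)M₃): 29×32 by 32×38 → 29×38, cost 29·32·38 = 35264; cumulative 64032. Total 64032.
Minimum: 64032.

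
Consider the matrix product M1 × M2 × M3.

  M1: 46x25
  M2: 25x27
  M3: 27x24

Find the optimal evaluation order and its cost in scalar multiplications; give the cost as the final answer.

(M1 × (M2 × M3)): cost 43800.
((M1 × M2) × M3): cost 60858.
Optimal: (M1 × (M2 × M3)) with cost 43800.

43800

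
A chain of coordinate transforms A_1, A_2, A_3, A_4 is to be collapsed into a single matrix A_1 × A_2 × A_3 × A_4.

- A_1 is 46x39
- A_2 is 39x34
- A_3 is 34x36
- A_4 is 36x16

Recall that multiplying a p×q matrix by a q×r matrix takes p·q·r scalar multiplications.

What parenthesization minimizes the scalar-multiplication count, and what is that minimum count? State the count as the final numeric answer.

69504

Adjacent pairs: A_1A_2 = 46·39·34 = 60996; A_2A_3 = 39·34·36 = 47736; A_3A_4 = 34·36·16 = 19584.
Length 3: A_1..A_3: k=1: 0+47736+46·39·36=112320; k=2: 60996+0+46·34·36=117300 → min 112320 | A_2..A_4: k=2: 0+19584+39·34·16=40800; k=3: 47736+0+39·36·16=70200 → min 40800.
Length 4: A_1..A_4: k=1: 0+40800+46·39·16=69504; k=2: 60996+19584+46·34·16=105604; k=3: 112320+0+46·36·16=138816 → min 69504.
Optimal parenthesization: (A_1 × (A_2 × (A_3 × A_4))) with cost 69504.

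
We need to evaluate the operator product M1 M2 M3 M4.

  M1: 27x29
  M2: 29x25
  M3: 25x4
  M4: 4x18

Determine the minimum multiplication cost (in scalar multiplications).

Adjacent pairs: M1M2 = 27·29·25 = 19575; M2M3 = 29·25·4 = 2900; M3M4 = 25·4·18 = 1800.
Length 3: M1..M3: k=1: 0+2900+27·29·4=6032; k=2: 19575+0+27·25·4=22275 → min 6032 | M2..M4: k=2: 0+1800+29·25·18=14850; k=3: 2900+0+29·4·18=4988 → min 4988.
Length 4: M1..M4: k=1: 0+4988+27·29·18=19082; k=2: 19575+1800+27·25·18=33525; k=3: 6032+0+27·4·18=7976 → min 7976.
Optimal order: ((M1 (M2 M3)) M4) with cost 7976.

7976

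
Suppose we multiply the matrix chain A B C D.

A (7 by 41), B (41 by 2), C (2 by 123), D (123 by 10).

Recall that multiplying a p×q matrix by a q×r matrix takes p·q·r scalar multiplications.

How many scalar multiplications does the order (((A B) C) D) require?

10906

(A B): 7×41 by 41×2 → 7×2, cost 7·41·2 = 574
((A B) C): 7×2 by 2×123 → 7×123, cost 7·2·123 = 1722; cumulative 2296
(((A B) C) D): 7×123 by 123×10 → 7×10, cost 7·123·10 = 8610; cumulative 10906
Total: 10906 scalar multiplications.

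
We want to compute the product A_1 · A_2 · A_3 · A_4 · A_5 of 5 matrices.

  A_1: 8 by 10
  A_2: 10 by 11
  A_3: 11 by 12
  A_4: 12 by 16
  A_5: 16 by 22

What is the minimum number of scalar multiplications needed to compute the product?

6288

Adjacent pairs: A_1A_2 = 8·10·11 = 880; A_2A_3 = 10·11·12 = 1320; A_3A_4 = 11·12·16 = 2112; A_4A_5 = 12·16·22 = 4224.
Length 3: A_1..A_3: k=1: 0+1320+8·10·12=2280; k=2: 880+0+8·11·12=1936 → min 1936 | A_2..A_4: k=2: 0+2112+10·11·16=3872; k=3: 1320+0+10·12·16=3240 → min 3240 | A_3..A_5: k=3: 0+4224+11·12·22=7128; k=4: 2112+0+11·16·22=5984 → min 5984.
Length 4: A_1..A_4: k=1: 0+3240+8·10·16=4520; k=2: 880+2112+8·11·16=4400; k=3: 1936+0+8·12·16=3472 → min 3472 | A_2..A_5: k=2: 0+5984+10·11·22=8404; k=3: 1320+4224+10·12·22=8184; k=4: 3240+0+10·16·22=6760 → min 6760.
Length 5: A_1..A_5: k=1: 0+6760+8·10·22=8520; k=2: 880+5984+8·11·22=8800; k=3: 1936+4224+8·12·22=8272; k=4: 3472+0+8·16·22=6288 → min 6288.
Optimal order: ((((A_1 · A_2) · A_3) · A_4) · A_5) with cost 6288.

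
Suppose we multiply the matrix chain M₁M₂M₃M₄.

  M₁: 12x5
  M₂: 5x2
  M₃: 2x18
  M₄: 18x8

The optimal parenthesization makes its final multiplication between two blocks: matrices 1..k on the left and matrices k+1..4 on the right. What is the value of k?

2

Adjacent pairs: M₁M₂ = 12·5·2 = 120; M₂M₃ = 5·2·18 = 180; M₃M₄ = 2·18·8 = 288.
Length 3: M₁..M₃: k=1: 0+180+12·5·18=1260; k=2: 120+0+12·2·18=552 → min 552 | M₂..M₄: k=2: 0+288+5·2·8=368; k=3: 180+0+5·18·8=900 → min 368.
Top-level splits: k=1: (M₁..M₁)·(M₂..M₄) → 0+368+12·5·8 = 848; k=2: (M₁..M₂)·(M₃..M₄) → 120+288+12·2·8 = 600; k=3: (M₁..M₃)·(M₄..M₄) → 552+0+12·18·8 = 2280.
Best split is after M₂, i.e. k = 2.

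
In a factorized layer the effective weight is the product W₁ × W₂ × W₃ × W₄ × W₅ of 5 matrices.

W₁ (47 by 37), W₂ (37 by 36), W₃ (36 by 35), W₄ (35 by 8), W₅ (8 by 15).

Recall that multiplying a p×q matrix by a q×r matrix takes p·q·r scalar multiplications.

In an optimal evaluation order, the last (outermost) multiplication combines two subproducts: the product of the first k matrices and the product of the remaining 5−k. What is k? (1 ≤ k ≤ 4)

Adjacent pairs: W₁W₂ = 47·37·36 = 62604; W₂W₃ = 37·36·35 = 46620; W₃W₄ = 36·35·8 = 10080; W₄W₅ = 35·8·15 = 4200.
Length 3: W₁..W₃: k=1: 0+46620+47·37·35=107485; k=2: 62604+0+47·36·35=121824 → min 107485 | W₂..W₄: k=2: 0+10080+37·36·8=20736; k=3: 46620+0+37·35·8=56980 → min 20736 | W₃..W₅: k=3: 0+4200+36·35·15=23100; k=4: 10080+0+36·8·15=14400 → min 14400.
Length 4: W₁..W₄: k=1: 0+20736+47·37·8=34648; k=2: 62604+10080+47·36·8=86220; k=3: 107485+0+47·35·8=120645 → min 34648 | W₂..W₅: k=2: 0+14400+37·36·15=34380; k=3: 46620+4200+37·35·15=70245; k=4: 20736+0+37·8·15=25176 → min 25176.
Top-level splits: k=1: (W₁..W₁)·(W₂..W₅) → 0+25176+47·37·15 = 51261; k=2: (W₁..W₂)·(W₃..W₅) → 62604+14400+47·36·15 = 102384; k=3: (W₁..W₃)·(W₄..W₅) → 107485+4200+47·35·15 = 136360; k=4: (W₁..W₄)·(W₅..W₅) → 34648+0+47·8·15 = 40288.
Best split is after W₄, i.e. k = 4.

4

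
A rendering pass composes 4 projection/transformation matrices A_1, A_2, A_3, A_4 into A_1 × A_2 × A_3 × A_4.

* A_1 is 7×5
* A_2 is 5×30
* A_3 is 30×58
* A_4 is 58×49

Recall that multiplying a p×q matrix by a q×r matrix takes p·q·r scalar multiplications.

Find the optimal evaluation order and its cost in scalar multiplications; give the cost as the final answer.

24625

Adjacent pairs: A_1A_2 = 7·5·30 = 1050; A_2A_3 = 5·30·58 = 8700; A_3A_4 = 30·58·49 = 85260.
Length 3: A_1..A_3: k=1: 0+8700+7·5·58=10730; k=2: 1050+0+7·30·58=13230 → min 10730 | A_2..A_4: k=2: 0+85260+5·30·49=92610; k=3: 8700+0+5·58·49=22910 → min 22910.
Length 4: A_1..A_4: k=1: 0+22910+7·5·49=24625; k=2: 1050+85260+7·30·49=96600; k=3: 10730+0+7·58·49=30624 → min 24625.
Optimal parenthesization: (A_1 × ((A_2 × A_3) × A_4)) with cost 24625.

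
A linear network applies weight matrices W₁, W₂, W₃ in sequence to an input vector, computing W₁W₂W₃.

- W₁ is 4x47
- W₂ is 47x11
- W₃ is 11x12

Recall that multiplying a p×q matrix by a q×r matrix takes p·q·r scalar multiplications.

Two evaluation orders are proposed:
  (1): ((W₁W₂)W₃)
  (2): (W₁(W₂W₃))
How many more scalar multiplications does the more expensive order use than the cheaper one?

Order (1) = ((W₁W₂)W₃): (W₁W₂): 4×47 by 47×11 → 4×11, cost 4·47·11 = 2068; ((W₁W₂)W₃): 4×11 by 11×12 → 4×12, cost 4·11·12 = 528; cumulative 2596. Total 2596.
Order (2) = (W₁(W₂W₃)): (W₂W₃): 47×11 by 11×12 → 47×12, cost 47·11·12 = 6204; (W₁(W₂W₃)): 4×47 by 47×12 → 4×12, cost 4·47·12 = 2256; cumulative 8460. Total 8460.
Difference: |2596 − 8460| = 5864.

5864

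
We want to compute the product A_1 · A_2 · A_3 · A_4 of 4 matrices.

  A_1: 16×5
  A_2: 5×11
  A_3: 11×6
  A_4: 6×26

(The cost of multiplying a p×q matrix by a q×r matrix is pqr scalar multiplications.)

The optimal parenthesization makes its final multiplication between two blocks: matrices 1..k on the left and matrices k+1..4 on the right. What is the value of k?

1

Adjacent pairs: A_1A_2 = 16·5·11 = 880; A_2A_3 = 5·11·6 = 330; A_3A_4 = 11·6·26 = 1716.
Length 3: A_1..A_3: k=1: 0+330+16·5·6=810; k=2: 880+0+16·11·6=1936 → min 810 | A_2..A_4: k=2: 0+1716+5·11·26=3146; k=3: 330+0+5·6·26=1110 → min 1110.
Top-level splits: k=1: (A_1..A_1)·(A_2..A_4) → 0+1110+16·5·26 = 3190; k=2: (A_1..A_2)·(A_3..A_4) → 880+1716+16·11·26 = 7172; k=3: (A_1..A_3)·(A_4..A_4) → 810+0+16·6·26 = 3306.
Best split is after A_1, i.e. k = 1.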